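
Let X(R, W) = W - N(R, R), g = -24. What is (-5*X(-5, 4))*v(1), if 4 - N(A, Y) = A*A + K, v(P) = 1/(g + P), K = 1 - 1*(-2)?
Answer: 140/23 ≈ 6.0870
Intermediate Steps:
K = 3 (K = 1 + 2 = 3)
v(P) = 1/(-24 + P)
N(A, Y) = 1 - A**2 (N(A, Y) = 4 - (A*A + 3) = 4 - (A**2 + 3) = 4 - (3 + A**2) = 4 + (-3 - A**2) = 1 - A**2)
X(R, W) = -1 + W + R**2 (X(R, W) = W - (1 - R**2) = W + (-1 + R**2) = -1 + W + R**2)
(-5*X(-5, 4))*v(1) = (-5*(-1 + 4 + (-5)**2))/(-24 + 1) = -5*(-1 + 4 + 25)/(-23) = -5*28*(-1/23) = -140*(-1/23) = 140/23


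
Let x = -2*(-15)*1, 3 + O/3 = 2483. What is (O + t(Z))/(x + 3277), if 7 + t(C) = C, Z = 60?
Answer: 7493/3307 ≈ 2.2658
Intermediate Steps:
O = 7440 (O = -9 + 3*2483 = -9 + 7449 = 7440)
x = 30 (x = 30*1 = 30)
t(C) = -7 + C
(O + t(Z))/(x + 3277) = (7440 + (-7 + 60))/(30 + 3277) = (7440 + 53)/3307 = 7493*(1/3307) = 7493/3307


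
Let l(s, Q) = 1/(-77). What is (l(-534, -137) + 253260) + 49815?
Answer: 23336774/77 ≈ 3.0308e+5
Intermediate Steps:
l(s, Q) = -1/77
(l(-534, -137) + 253260) + 49815 = (-1/77 + 253260) + 49815 = 19501019/77 + 49815 = 23336774/77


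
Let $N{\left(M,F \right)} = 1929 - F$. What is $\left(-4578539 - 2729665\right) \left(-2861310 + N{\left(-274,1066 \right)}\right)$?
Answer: $20904730207188$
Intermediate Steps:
$\left(-4578539 - 2729665\right) \left(-2861310 + N{\left(-274,1066 \right)}\right) = \left(-4578539 - 2729665\right) \left(-2861310 + \left(1929 - 1066\right)\right) = - 7308204 \left(-2861310 + \left(1929 - 1066\right)\right) = - 7308204 \left(-2861310 + 863\right) = \left(-7308204\right) \left(-2860447\right) = 20904730207188$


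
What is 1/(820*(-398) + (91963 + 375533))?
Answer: 1/141136 ≈ 7.0854e-6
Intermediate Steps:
1/(820*(-398) + (91963 + 375533)) = 1/(-326360 + 467496) = 1/141136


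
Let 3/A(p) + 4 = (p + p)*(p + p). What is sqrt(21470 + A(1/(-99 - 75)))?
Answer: sqrt(787127648573)/6055 ≈ 146.52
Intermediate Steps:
A(p) = 3/(-4 + 4*p**2) (A(p) = 3/(-4 + (p + p)*(p + p)) = 3/(-4 + (2*p)*(2*p)) = 3/(-4 + 4*p**2))
sqrt(21470 + A(1/(-99 - 75))) = sqrt(21470 + 3/(4*(-1 + (1/(-99 - 75))**2))) = sqrt(21470 + 3/(4*(-1 + (1/(-174))**2))) = sqrt(21470 + 3/(4*(-1 + (-1/174)**2))) = sqrt(21470 + 3/(4*(-1 + 1/30276))) = sqrt(21470 + 3/(4*(-30275/30276))) = sqrt(21470 + (3/4)*(-30276/30275)) = sqrt(21470 - 22707/30275) = sqrt(649981543/30275) = sqrt(787127648573)/6055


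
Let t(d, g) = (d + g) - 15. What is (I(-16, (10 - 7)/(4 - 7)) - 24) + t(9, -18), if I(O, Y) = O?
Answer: -64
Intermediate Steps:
t(d, g) = -15 + d + g
(I(-16, (10 - 7)/(4 - 7)) - 24) + t(9, -18) = (-16 - 24) + (-15 + 9 - 18) = -40 - 24 = -64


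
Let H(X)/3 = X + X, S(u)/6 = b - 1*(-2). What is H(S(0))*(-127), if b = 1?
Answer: -13716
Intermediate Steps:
S(u) = 18 (S(u) = 6*(1 - 1*(-2)) = 6*(1 + 2) = 6*3 = 18)
H(X) = 6*X (H(X) = 3*(X + X) = 3*(2*X) = 6*X)
H(S(0))*(-127) = (6*18)*(-127) = 108*(-127) = -13716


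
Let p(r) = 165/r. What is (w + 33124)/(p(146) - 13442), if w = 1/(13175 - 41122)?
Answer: -135154598342/54842270549 ≈ -2.4644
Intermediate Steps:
w = -1/27947 (w = 1/(-27947) = -1/27947 ≈ -3.5782e-5)
(w + 33124)/(p(146) - 13442) = (-1/27947 + 33124)/(165/146 - 13442) = 925716427/(27947*(165*(1/146) - 13442)) = 925716427/(27947*(165/146 - 13442)) = 925716427/(27947*(-1962367/146)) = (925716427/27947)*(-146/1962367) = -135154598342/54842270549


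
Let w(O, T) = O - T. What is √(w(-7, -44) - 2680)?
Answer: I*√2643 ≈ 51.41*I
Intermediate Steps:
√(w(-7, -44) - 2680) = √((-7 - 1*(-44)) - 2680) = √((-7 + 44) - 2680) = √(37 - 2680) = √(-2643) = I*√2643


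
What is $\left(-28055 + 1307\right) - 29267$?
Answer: $-56015$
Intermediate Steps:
$\left(-28055 + 1307\right) - 29267 = -26748 - 29267 = -56015$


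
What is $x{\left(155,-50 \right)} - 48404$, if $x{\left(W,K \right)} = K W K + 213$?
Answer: $339309$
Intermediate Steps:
$x{\left(W,K \right)} = 213 + W K^{2}$ ($x{\left(W,K \right)} = W K^{2} + 213 = 213 + W K^{2}$)
$x{\left(155,-50 \right)} - 48404 = \left(213 + 155 \left(-50\right)^{2}\right) - 48404 = \left(213 + 155 \cdot 2500\right) - 48404 = \left(213 + 387500\right) - 48404 = 387713 - 48404 = 339309$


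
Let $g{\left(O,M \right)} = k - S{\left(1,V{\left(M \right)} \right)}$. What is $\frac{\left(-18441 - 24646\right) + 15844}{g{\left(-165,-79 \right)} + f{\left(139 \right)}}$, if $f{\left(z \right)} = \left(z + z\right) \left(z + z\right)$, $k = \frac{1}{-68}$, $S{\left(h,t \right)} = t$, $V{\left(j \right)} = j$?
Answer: $- \frac{617508}{1753561} \approx -0.35215$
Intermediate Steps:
$k = - \frac{1}{68} \approx -0.014706$
$f{\left(z \right)} = 4 z^{2}$ ($f{\left(z \right)} = 2 z 2 z = 4 z^{2}$)
$g{\left(O,M \right)} = - \frac{1}{68} - M$
$\frac{\left(-18441 - 24646\right) + 15844}{g{\left(-165,-79 \right)} + f{\left(139 \right)}} = \frac{\left(-18441 - 24646\right) + 15844}{\left(- \frac{1}{68} - -79\right) + 4 \cdot 139^{2}} = \frac{\left(-18441 - 24646\right) + 15844}{\left(- \frac{1}{68} + 79\right) + 4 \cdot 19321} = \frac{-43087 + 15844}{\frac{5371}{68} + 77284} = - \frac{27243}{\frac{5260683}{68}} = \left(-27243\right) \frac{68}{5260683} = - \frac{617508}{1753561}$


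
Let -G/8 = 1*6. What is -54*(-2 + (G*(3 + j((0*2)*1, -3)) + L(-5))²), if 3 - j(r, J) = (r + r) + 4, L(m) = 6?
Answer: -437292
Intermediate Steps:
G = -48 (G = -8*6 = -48)
j(r, J) = -1 - 2*r (j(r, J) = 3 - ((r + r) + 4) = 3 - (2*r + 4) = 3 - (4 + 2*r) = 3 + (-4 - 2*r) = -1 - 2*r)
-54*(-2 + (G*(3 + j((0*2)*1, -3)) + L(-5))²) = -54*(-2 + (-48*(3 + (-1 - 2*0*2)) + 6)²) = -54*(-2 + (-48*(3 + (-1 - 0)) + 6)²) = -54*(-2 + (-48*(3 + (-1 - 2*0)) + 6)²) = -54*(-2 + (-48*(3 + (-1 + 0)) + 6)²) = -54*(-2 + (-48*(3 - 1) + 6)²) = -54*(-2 + (-48*2 + 6)²) = -54*(-2 + (-96 + 6)²) = -54*(-2 + (-90)²) = -54*(-2 + 8100) = -54*8098 = -437292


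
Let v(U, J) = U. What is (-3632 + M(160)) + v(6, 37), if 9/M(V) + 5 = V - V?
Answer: -18139/5 ≈ -3627.8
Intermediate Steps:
M(V) = -9/5 (M(V) = 9/(-5 + (V - V)) = 9/(-5 + 0) = 9/(-5) = 9*(-⅕) = -9/5)
(-3632 + M(160)) + v(6, 37) = (-3632 - 9/5) + 6 = -18169/5 + 6 = -18139/5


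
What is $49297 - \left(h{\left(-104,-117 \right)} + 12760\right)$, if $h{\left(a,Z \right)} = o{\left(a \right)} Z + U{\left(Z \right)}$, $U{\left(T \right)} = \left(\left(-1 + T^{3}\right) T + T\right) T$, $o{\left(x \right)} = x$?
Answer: $21924504726$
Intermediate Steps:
$U{\left(T \right)} = T \left(T + T \left(-1 + T^{3}\right)\right)$ ($U{\left(T \right)} = \left(T \left(-1 + T^{3}\right) + T\right) T = \left(T + T \left(-1 + T^{3}\right)\right) T = T \left(T + T \left(-1 + T^{3}\right)\right)$)
$h{\left(a,Z \right)} = Z^{5} + Z a$ ($h{\left(a,Z \right)} = a Z + Z^{5} = Z a + Z^{5} = Z^{5} + Z a$)
$49297 - \left(h{\left(-104,-117 \right)} + 12760\right) = 49297 - \left(- 117 \left(-104 + \left(-117\right)^{4}\right) + 12760\right) = 49297 - \left(- 117 \left(-104 + 187388721\right) + 12760\right) = 49297 - \left(\left(-117\right) 187388617 + 12760\right) = 49297 - \left(-21924468189 + 12760\right) = 49297 - -21924455429 = 49297 + 21924455429 = 21924504726$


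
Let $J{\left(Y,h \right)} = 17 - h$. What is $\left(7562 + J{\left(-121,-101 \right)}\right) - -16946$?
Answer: $24626$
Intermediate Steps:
$\left(7562 + J{\left(-121,-101 \right)}\right) - -16946 = \left(7562 + \left(17 - -101\right)\right) - -16946 = \left(7562 + \left(17 + 101\right)\right) + 16946 = \left(7562 + 118\right) + 16946 = 7680 + 16946 = 24626$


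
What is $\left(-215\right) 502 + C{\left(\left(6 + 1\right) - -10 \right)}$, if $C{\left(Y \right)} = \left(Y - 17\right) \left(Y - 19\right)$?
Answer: $-107930$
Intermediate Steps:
$C{\left(Y \right)} = \left(-19 + Y\right) \left(-17 + Y\right)$ ($C{\left(Y \right)} = \left(-17 + Y\right) \left(-19 + Y\right) = \left(-19 + Y\right) \left(-17 + Y\right)$)
$\left(-215\right) 502 + C{\left(\left(6 + 1\right) - -10 \right)} = \left(-215\right) 502 + \left(323 + \left(\left(6 + 1\right) - -10\right)^{2} - 36 \left(\left(6 + 1\right) - -10\right)\right) = -107930 + \left(323 + \left(7 + 10\right)^{2} - 36 \left(7 + 10\right)\right) = -107930 + \left(323 + 17^{2} - 612\right) = -107930 + \left(323 + 289 - 612\right) = -107930 + 0 = -107930$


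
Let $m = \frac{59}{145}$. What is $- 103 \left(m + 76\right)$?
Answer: $- \frac{1141137}{145} \approx -7869.9$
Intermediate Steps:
$m = \frac{59}{145}$ ($m = 59 \cdot \frac{1}{145} = \frac{59}{145} \approx 0.4069$)
$- 103 \left(m + 76\right) = - 103 \left(\frac{59}{145} + 76\right) = \left(-103\right) \frac{11079}{145} = - \frac{1141137}{145}$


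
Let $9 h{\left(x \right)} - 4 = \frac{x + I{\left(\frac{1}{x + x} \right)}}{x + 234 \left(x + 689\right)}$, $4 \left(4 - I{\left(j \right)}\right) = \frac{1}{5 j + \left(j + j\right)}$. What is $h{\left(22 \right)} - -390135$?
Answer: $\frac{4089769577239}{10482948} \approx 3.9014 \cdot 10^{5}$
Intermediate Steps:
$I{\left(j \right)} = 4 - \frac{1}{28 j}$ ($I{\left(j \right)} = 4 - \frac{1}{4 \left(5 j + \left(j + j\right)\right)} = 4 - \frac{1}{4 \left(5 j + 2 j\right)} = 4 - \frac{1}{4 \cdot 7 j} = 4 - \frac{\frac{1}{7} \frac{1}{j}}{4} = 4 - \frac{1}{28 j}$)
$h{\left(x \right)} = \frac{4}{9} + \frac{4 + \frac{13 x}{14}}{9 \left(161226 + 235 x\right)}$ ($h{\left(x \right)} = \frac{4}{9} + \frac{\left(x + \left(4 - \frac{1}{28 \frac{1}{x + x}}\right)\right) \frac{1}{x + 234 \left(x + 689\right)}}{9} = \frac{4}{9} + \frac{\left(x + \left(4 - \frac{1}{28 \frac{1}{2 x}}\right)\right) \frac{1}{x + 234 \left(689 + x\right)}}{9} = \frac{4}{9} + \frac{\left(x + \left(4 - \frac{1}{28 \frac{1}{2 x}}\right)\right) \frac{1}{x + \left(161226 + 234 x\right)}}{9} = \frac{4}{9} + \frac{\left(x - \left(-4 + \frac{2 x}{28}\right)\right) \frac{1}{161226 + 235 x}}{9} = \frac{4}{9} + \frac{\left(x - \left(-4 + \frac{x}{14}\right)\right) \frac{1}{161226 + 235 x}}{9} = \frac{4}{9} + \frac{\left(4 + \frac{13 x}{14}\right) \frac{1}{161226 + 235 x}}{9} = \frac{4}{9} + \frac{\frac{1}{161226 + 235 x} \left(4 + \frac{13 x}{14}\right)}{9} = \frac{4}{9} + \frac{4 + \frac{13 x}{14}}{9 \left(161226 + 235 x\right)}$)
$h{\left(22 \right)} - -390135 = \frac{9028712 + 13173 \cdot 22}{126 \left(161226 + 235 \cdot 22\right)} - -390135 = \frac{9028712 + 289806}{126 \left(161226 + 5170\right)} + 390135 = \frac{1}{126} \cdot \frac{1}{166396} \cdot 9318518 + 390135 = \frac{4659259}{10482948} + 390135 = \frac{4089769577239}{10482948}$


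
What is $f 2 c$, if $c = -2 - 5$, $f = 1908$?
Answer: $-26712$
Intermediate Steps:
$c = -7$
$f 2 c = 1908 \cdot 2 \left(-7\right) = 1908 \left(-14\right) = -26712$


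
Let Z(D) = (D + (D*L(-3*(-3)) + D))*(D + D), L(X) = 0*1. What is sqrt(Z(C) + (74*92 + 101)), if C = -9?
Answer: sqrt(7233) ≈ 85.047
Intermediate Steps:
L(X) = 0
Z(D) = 4*D**2 (Z(D) = (D + (D*0 + D))*(D + D) = (D + (0 + D))*(2*D) = (D + D)*(2*D) = (2*D)*(2*D) = 4*D**2)
sqrt(Z(C) + (74*92 + 101)) = sqrt(4*(-9)**2 + (74*92 + 101)) = sqrt(4*81 + (6808 + 101)) = sqrt(324 + 6909) = sqrt(7233)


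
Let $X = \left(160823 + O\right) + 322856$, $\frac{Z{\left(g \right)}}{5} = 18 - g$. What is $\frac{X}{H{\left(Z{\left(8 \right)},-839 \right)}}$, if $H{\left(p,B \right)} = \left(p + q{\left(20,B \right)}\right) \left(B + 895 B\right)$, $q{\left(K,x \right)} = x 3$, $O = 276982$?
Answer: $\frac{760661}{1854552448} \approx 0.00041016$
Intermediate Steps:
$q{\left(K,x \right)} = 3 x$
$Z{\left(g \right)} = 90 - 5 g$ ($Z{\left(g \right)} = 5 \left(18 - g\right) = 90 - 5 g$)
$X = 760661$ ($X = \left(160823 + 276982\right) + 322856 = 437805 + 322856 = 760661$)
$H{\left(p,B \right)} = 896 B \left(p + 3 B\right)$ ($H{\left(p,B \right)} = \left(p + 3 B\right) \left(B + 895 B\right) = \left(p + 3 B\right) 896 B = 896 B \left(p + 3 B\right)$)
$\frac{X}{H{\left(Z{\left(8 \right)},-839 \right)}} = \frac{760661}{896 \left(-839\right) \left(\left(90 - 40\right) + 3 \left(-839\right)\right)} = \frac{760661}{896 \left(-839\right) \left(\left(90 - 40\right) - 2517\right)} = \frac{760661}{896 \left(-839\right) \left(50 - 2517\right)} = \frac{760661}{896 \left(-839\right) \left(-2467\right)} = \frac{760661}{1854552448}$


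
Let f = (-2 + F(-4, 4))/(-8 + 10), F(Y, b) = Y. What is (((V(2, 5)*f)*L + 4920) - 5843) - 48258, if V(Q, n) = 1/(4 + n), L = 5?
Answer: -147548/3 ≈ -49183.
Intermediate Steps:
f = -3 (f = (-2 - 4)/(-8 + 10) = -6/2 = -6*1/2 = -3)
(((V(2, 5)*f)*L + 4920) - 5843) - 48258 = (((-3/(4 + 5))*5 + 4920) - 5843) - 48258 = (((-3/9)*5 + 4920) - 5843) - 48258 = ((((1/9)*(-3))*5 + 4920) - 5843) - 48258 = ((-1/3*5 + 4920) - 5843) - 48258 = ((-5/3 + 4920) - 5843) - 48258 = (14755/3 - 5843) - 48258 = -2774/3 - 48258 = -147548/3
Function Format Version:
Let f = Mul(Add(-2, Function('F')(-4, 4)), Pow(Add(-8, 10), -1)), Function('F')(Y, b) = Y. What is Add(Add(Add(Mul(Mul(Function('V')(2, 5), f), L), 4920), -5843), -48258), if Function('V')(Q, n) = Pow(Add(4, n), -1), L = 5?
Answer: Rational(-147548, 3) ≈ -49183.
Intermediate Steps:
f = -3 (f = Mul(Add(-2, -4), Pow(Add(-8, 10), -1)) = Mul(-6, Pow(2, -1)) = Mul(-6, Rational(1, 2)) = -3)
Add(Add(Add(Mul(Mul(Function('V')(2, 5), f), L), 4920), -5843), -48258) = Add(Add(Add(Mul(Mul(Pow(Add(4, 5), -1), -3), 5), 4920), -5843), -48258) = Add(Add(Add(Mul(Mul(Pow(9, -1), -3), 5), 4920), -5843), -48258) = Add(Add(Add(Mul(Mul(Rational(1, 9), -3), 5), 4920), -5843), -48258) = Add(Add(Add(Mul(Rational(-1, 3), 5), 4920), -5843), -48258) = Add(Add(Add(Rational(-5, 3), 4920), -5843), -48258) = Add(Add(Rational(14755, 3), -5843), -48258) = Add(Rational(-2774, 3), -48258) = Rational(-147548, 3)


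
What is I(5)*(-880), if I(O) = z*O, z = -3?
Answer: 13200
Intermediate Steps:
I(O) = -3*O
I(5)*(-880) = -3*5*(-880) = -15*(-880) = 13200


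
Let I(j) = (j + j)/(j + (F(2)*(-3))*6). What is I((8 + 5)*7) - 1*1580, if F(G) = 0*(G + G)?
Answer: -1578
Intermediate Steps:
F(G) = 0 (F(G) = 0*(2*G) = 0)
I(j) = 2 (I(j) = (j + j)/(j + (0*(-3))*6) = (2*j)/(j + 0*6) = (2*j)/(j + 0) = (2*j)/j = 2)
I((8 + 5)*7) - 1*1580 = 2 - 1*1580 = 2 - 1580 = -1578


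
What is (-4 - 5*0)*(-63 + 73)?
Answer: -40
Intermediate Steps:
(-4 - 5*0)*(-63 + 73) = (-4 + 0)*10 = -4*10 = -40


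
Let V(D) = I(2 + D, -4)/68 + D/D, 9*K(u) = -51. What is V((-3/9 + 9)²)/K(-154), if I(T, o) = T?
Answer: -653/1734 ≈ -0.37659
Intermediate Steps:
K(u) = -17/3 (K(u) = (⅑)*(-51) = -17/3)
V(D) = 35/34 + D/68 (V(D) = (2 + D)/68 + D/D = (2 + D)*(1/68) + 1 = (1/34 + D/68) + 1 = 35/34 + D/68)
V((-3/9 + 9)²)/K(-154) = (35/34 + (-3/9 + 9)²/68)/(-17/3) = (35/34 + (-3*⅑ + 9)²/68)*(-3/17) = (35/34 + (-⅓ + 9)²/68)*(-3/17) = (35/34 + (26/3)²/68)*(-3/17) = (35/34 + (1/68)*(676/9))*(-3/17) = (35/34 + 169/153)*(-3/17) = (653/306)*(-3/17) = -653/1734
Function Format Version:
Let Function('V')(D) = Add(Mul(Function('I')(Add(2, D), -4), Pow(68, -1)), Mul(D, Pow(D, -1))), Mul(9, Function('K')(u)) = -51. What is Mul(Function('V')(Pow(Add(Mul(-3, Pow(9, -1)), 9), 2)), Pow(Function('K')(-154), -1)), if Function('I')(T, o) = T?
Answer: Rational(-653, 1734) ≈ -0.37659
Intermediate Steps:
Function('K')(u) = Rational(-17, 3) (Function('K')(u) = Mul(Rational(1, 9), -51) = Rational(-17, 3))
Function('V')(D) = Add(Rational(35, 34), Mul(Rational(1, 68), D)) (Function('V')(D) = Add(Mul(Add(2, D), Pow(68, -1)), Mul(D, Pow(D, -1))) = Add(Mul(Add(2, D), Rational(1, 68)), 1) = Add(Add(Rational(1, 34), Mul(Rational(1, 68), D)), 1) = Add(Rational(35, 34), Mul(Rational(1, 68), D)))
Mul(Function('V')(Pow(Add(Mul(-3, Pow(9, -1)), 9), 2)), Pow(Function('K')(-154), -1)) = Mul(Add(Rational(35, 34), Mul(Rational(1, 68), Pow(Add(Mul(-3, Pow(9, -1)), 9), 2))), Pow(Rational(-17, 3), -1)) = Mul(Add(Rational(35, 34), Mul(Rational(1, 68), Pow(Add(Mul(-3, Rational(1, 9)), 9), 2))), Rational(-3, 17)) = Mul(Add(Rational(35, 34), Mul(Rational(1, 68), Pow(Add(Rational(-1, 3), 9), 2))), Rational(-3, 17)) = Mul(Add(Rational(35, 34), Mul(Rational(1, 68), Pow(Rational(26, 3), 2))), Rational(-3, 17)) = Mul(Add(Rational(35, 34), Mul(Rational(1, 68), Rational(676, 9))), Rational(-3, 17)) = Mul(Add(Rational(35, 34), Rational(169, 153)), Rational(-3, 17)) = Mul(Rational(653, 306), Rational(-3, 17)) = Rational(-653, 1734)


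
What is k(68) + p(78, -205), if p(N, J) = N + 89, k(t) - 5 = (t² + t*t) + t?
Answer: 9488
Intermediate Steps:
k(t) = 5 + t + 2*t² (k(t) = 5 + ((t² + t*t) + t) = 5 + ((t² + t²) + t) = 5 + (2*t² + t) = 5 + (t + 2*t²) = 5 + t + 2*t²)
p(N, J) = 89 + N
k(68) + p(78, -205) = (5 + 68 + 2*68²) + (89 + 78) = (5 + 68 + 2*4624) + 167 = (5 + 68 + 9248) + 167 = 9321 + 167 = 9488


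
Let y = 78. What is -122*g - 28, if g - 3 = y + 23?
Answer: -12716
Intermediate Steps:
g = 104 (g = 3 + (78 + 23) = 3 + 101 = 104)
-122*g - 28 = -122*104 - 28 = -12688 - 28 = -12716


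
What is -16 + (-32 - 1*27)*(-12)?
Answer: 692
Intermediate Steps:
-16 + (-32 - 1*27)*(-12) = -16 + (-32 - 27)*(-12) = -16 - 59*(-12) = -16 + 708 = 692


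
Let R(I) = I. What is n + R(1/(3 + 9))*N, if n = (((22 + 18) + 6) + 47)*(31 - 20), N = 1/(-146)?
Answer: 1792295/1752 ≈ 1023.0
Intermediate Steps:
N = -1/146 ≈ -0.0068493
n = 1023 (n = ((40 + 6) + 47)*11 = (46 + 47)*11 = 93*11 = 1023)
n + R(1/(3 + 9))*N = 1023 - 1/146/(3 + 9) = 1023 - 1/146/12 = 1023 + (1/12)*(-1/146) = 1023 - 1/1752 = 1792295/1752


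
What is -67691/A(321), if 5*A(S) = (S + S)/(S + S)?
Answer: -338455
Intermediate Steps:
A(S) = 1/5 (A(S) = ((S + S)/(S + S))/5 = ((2*S)/((2*S)))/5 = ((2*S)*(1/(2*S)))/5 = (1/5)*1 = 1/5)
-67691/A(321) = -67691/1/5 = -67691*5 = -338455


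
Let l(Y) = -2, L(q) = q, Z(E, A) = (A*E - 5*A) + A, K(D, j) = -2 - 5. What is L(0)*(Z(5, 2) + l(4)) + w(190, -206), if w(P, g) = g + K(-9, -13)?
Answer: -213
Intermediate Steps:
K(D, j) = -7
Z(E, A) = -4*A + A*E (Z(E, A) = (-5*A + A*E) + A = -4*A + A*E)
w(P, g) = -7 + g (w(P, g) = g - 7 = -7 + g)
L(0)*(Z(5, 2) + l(4)) + w(190, -206) = 0*(2*(-4 + 5) - 2) + (-7 - 206) = 0*(2*1 - 2) - 213 = 0*(2 - 2) - 213 = 0*0 - 213 = 0 - 213 = -213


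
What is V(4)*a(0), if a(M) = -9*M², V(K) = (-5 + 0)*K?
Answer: 0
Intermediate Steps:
V(K) = -5*K
V(4)*a(0) = (-5*4)*(-9*0²) = -(-180)*0 = -20*0 = 0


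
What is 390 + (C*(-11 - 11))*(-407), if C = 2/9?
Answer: 21418/9 ≈ 2379.8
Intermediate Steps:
C = 2/9 (C = 2*(⅑) = 2/9 ≈ 0.22222)
390 + (C*(-11 - 11))*(-407) = 390 + (2*(-11 - 11)/9)*(-407) = 390 + ((2/9)*(-22))*(-407) = 390 - 44/9*(-407) = 390 + 17908/9 = 21418/9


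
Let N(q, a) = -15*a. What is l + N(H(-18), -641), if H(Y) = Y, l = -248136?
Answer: -238521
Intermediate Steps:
l + N(H(-18), -641) = -248136 - 15*(-641) = -248136 + 9615 = -238521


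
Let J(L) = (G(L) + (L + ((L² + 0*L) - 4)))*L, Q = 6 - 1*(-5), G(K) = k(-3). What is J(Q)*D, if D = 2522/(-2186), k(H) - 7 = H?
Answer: -1830972/1093 ≈ -1675.2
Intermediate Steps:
k(H) = 7 + H
G(K) = 4 (G(K) = 7 - 3 = 4)
Q = 11 (Q = 6 + 5 = 11)
D = -1261/1093 (D = 2522*(-1/2186) = -1261/1093 ≈ -1.1537)
J(L) = L*(L + L²) (J(L) = (4 + (L + ((L² + 0*L) - 4)))*L = (4 + (L + ((L² + 0) - 4)))*L = (4 + (L + (L² - 4)))*L = (4 + (L + (-4 + L²)))*L = (4 + (-4 + L + L²))*L = (L + L²)*L = L*(L + L²))
J(Q)*D = (11²*(1 + 11))*(-1261/1093) = (121*12)*(-1261/1093) = 1452*(-1261/1093) = -1830972/1093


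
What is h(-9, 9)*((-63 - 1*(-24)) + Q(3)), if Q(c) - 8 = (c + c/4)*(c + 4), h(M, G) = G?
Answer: -171/4 ≈ -42.750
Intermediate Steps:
Q(c) = 8 + 5*c*(4 + c)/4 (Q(c) = 8 + (c + c/4)*(c + 4) = 8 + (c + c*(1/4))*(4 + c) = 8 + (c + c/4)*(4 + c) = 8 + (5*c/4)*(4 + c) = 8 + 5*c*(4 + c)/4)
h(-9, 9)*((-63 - 1*(-24)) + Q(3)) = 9*((-63 - 1*(-24)) + (8 + 5*3 + (5/4)*3**2)) = 9*((-63 + 24) + (8 + 15 + (5/4)*9)) = 9*(-39 + (8 + 15 + 45/4)) = 9*(-39 + 137/4) = 9*(-19/4) = -171/4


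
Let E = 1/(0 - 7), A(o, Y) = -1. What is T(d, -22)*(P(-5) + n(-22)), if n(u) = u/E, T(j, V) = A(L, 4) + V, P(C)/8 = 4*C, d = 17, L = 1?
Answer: 138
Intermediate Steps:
E = -⅐ (E = 1/(-7) = -⅐ ≈ -0.14286)
P(C) = 32*C (P(C) = 8*(4*C) = 32*C)
T(j, V) = -1 + V
n(u) = -7*u (n(u) = u/(-⅐) = u*(-7) = -7*u)
T(d, -22)*(P(-5) + n(-22)) = (-1 - 22)*(32*(-5) - 7*(-22)) = -23*(-160 + 154) = -23*(-6) = 138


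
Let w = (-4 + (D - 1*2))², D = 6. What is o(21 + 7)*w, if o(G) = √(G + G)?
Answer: 0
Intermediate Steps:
o(G) = √2*√G (o(G) = √(2*G) = √2*√G)
w = 0 (w = (-4 + (6 - 1*2))² = (-4 + (6 - 2))² = (-4 + 4)² = 0² = 0)
o(21 + 7)*w = (√2*√(21 + 7))*0 = (√2*√28)*0 = (√2*(2*√7))*0 = (2*√14)*0 = 0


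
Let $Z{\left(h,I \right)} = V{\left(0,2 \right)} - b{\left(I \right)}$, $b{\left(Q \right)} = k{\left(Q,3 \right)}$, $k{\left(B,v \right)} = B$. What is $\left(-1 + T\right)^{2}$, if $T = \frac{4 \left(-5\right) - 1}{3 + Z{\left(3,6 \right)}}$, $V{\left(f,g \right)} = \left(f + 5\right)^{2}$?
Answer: $\frac{1849}{484} \approx 3.8202$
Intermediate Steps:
$b{\left(Q \right)} = Q$
$V{\left(f,g \right)} = \left(5 + f\right)^{2}$
$Z{\left(h,I \right)} = 25 - I$ ($Z{\left(h,I \right)} = \left(5 + 0\right)^{2} - I = 5^{2} - I = 25 - I$)
$T = - \frac{21}{22}$ ($T = \frac{4 \left(-5\right) - 1}{3 + \left(25 - 6\right)} = \frac{-20 - 1}{3 + \left(25 - 6\right)} = - \frac{21}{3 + 19} = - \frac{21}{22} \approx -0.95455$)
$\left(-1 + T\right)^{2} = \left(-1 - \frac{21}{22}\right)^{2} = \left(- \frac{43}{22}\right)^{2} = \frac{1849}{484}$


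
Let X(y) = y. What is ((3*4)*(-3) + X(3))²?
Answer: 1089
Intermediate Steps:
((3*4)*(-3) + X(3))² = ((3*4)*(-3) + 3)² = (12*(-3) + 3)² = (-36 + 3)² = (-33)² = 1089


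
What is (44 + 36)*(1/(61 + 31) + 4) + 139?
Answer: 10577/23 ≈ 459.87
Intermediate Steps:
(44 + 36)*(1/(61 + 31) + 4) + 139 = 80*(1/92 + 4) + 139 = 80*(369/92) + 139 = 7380/23 + 139 = 10577/23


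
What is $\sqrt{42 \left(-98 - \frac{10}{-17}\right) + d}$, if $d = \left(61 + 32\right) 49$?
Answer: $\frac{\sqrt{134589}}{17} \approx 21.58$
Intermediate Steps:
$d = 4557$ ($d = 93 \cdot 49 = 4557$)
$\sqrt{42 \left(-98 - \frac{10}{-17}\right) + d} = \sqrt{42 \left(-98 - \frac{10}{-17}\right) + 4557} = \sqrt{42 \left(-98 - - \frac{10}{17}\right) + 4557} = \sqrt{42 \left(-98 + \frac{10}{17}\right) + 4557} = \sqrt{42 \left(- \frac{1656}{17}\right) + 4557} = \sqrt{- \frac{69552}{17} + 4557} = \sqrt{\frac{7917}{17}} = \frac{\sqrt{134589}}{17}$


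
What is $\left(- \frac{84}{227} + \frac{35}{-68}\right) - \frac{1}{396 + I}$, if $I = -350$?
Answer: $- \frac{321829}{355028} \approx -0.90649$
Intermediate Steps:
$\left(- \frac{84}{227} + \frac{35}{-68}\right) - \frac{1}{396 + I} = \left(- \frac{84}{227} + \frac{35}{-68}\right) - \frac{1}{396 - 350} = \left(\left(-84\right) \frac{1}{227} + 35 \left(- \frac{1}{68}\right)\right) - \frac{1}{46} = \left(- \frac{84}{227} - \frac{35}{68}\right) - \frac{1}{46} = - \frac{13657}{15436} - \frac{1}{46} = - \frac{321829}{355028}$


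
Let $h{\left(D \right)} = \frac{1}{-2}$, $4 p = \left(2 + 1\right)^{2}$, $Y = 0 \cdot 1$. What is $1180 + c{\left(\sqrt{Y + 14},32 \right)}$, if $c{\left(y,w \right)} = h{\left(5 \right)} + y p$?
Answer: $\frac{2359}{2} + \frac{9 \sqrt{14}}{4} \approx 1187.9$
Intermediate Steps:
$Y = 0$
$p = \frac{9}{4}$ ($p = \frac{\left(2 + 1\right)^{2}}{4} = \frac{3^{2}}{4} = \frac{1}{4} \cdot 9 = \frac{9}{4} \approx 2.25$)
$h{\left(D \right)} = - \frac{1}{2}$
$c{\left(y,w \right)} = - \frac{1}{2} + \frac{9 y}{4}$ ($c{\left(y,w \right)} = - \frac{1}{2} + y \frac{9}{4} = - \frac{1}{2} + \frac{9 y}{4}$)
$1180 + c{\left(\sqrt{Y + 14},32 \right)} = 1180 - \left(\frac{1}{2} - \frac{9 \sqrt{0 + 14}}{4}\right) = 1180 - \left(\frac{1}{2} - \frac{9 \sqrt{14}}{4}\right) = \frac{2359}{2} + \frac{9 \sqrt{14}}{4}$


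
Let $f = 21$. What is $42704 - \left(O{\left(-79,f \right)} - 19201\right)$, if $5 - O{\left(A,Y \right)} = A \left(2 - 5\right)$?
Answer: $62137$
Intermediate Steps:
$O{\left(A,Y \right)} = 5 + 3 A$ ($O{\left(A,Y \right)} = 5 - A \left(2 - 5\right) = 5 - A \left(-3\right) = 5 - - 3 A = 5 + 3 A$)
$42704 - \left(O{\left(-79,f \right)} - 19201\right) = 42704 - \left(\left(5 + 3 \left(-79\right)\right) - 19201\right) = 42704 - \left(\left(5 - 237\right) - 19201\right) = 42704 - \left(-232 - 19201\right) = 42704 - -19433 = 42704 + 19433 = 62137$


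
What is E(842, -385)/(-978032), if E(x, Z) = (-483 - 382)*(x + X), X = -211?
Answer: 545815/978032 ≈ 0.55807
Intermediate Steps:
E(x, Z) = 182515 - 865*x (E(x, Z) = (-483 - 382)*(x - 211) = -865*(-211 + x) = 182515 - 865*x)
E(842, -385)/(-978032) = (182515 - 865*842)/(-978032) = (182515 - 728330)*(-1/978032) = -545815*(-1/978032) = 545815/978032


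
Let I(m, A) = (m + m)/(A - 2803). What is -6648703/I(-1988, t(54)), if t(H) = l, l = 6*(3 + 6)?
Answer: -18277284547/3976 ≈ -4.5969e+6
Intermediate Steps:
l = 54 (l = 6*9 = 54)
t(H) = 54
I(m, A) = 2*m/(-2803 + A) (I(m, A) = (2*m)/(-2803 + A) = 2*m/(-2803 + A))
-6648703/I(-1988, t(54)) = -6648703/(2*(-1988)/(-2803 + 54)) = -6648703/(2*(-1988)/(-2749)) = -6648703/(2*(-1988)*(-1/2749)) = -6648703/3976/2749 = -6648703*2749/3976 = -18277284547/3976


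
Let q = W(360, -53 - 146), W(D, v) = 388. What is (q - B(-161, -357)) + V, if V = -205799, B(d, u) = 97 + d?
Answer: -205347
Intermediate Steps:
q = 388
(q - B(-161, -357)) + V = (388 - (97 - 161)) - 205799 = (388 - 1*(-64)) - 205799 = (388 + 64) - 205799 = 452 - 205799 = -205347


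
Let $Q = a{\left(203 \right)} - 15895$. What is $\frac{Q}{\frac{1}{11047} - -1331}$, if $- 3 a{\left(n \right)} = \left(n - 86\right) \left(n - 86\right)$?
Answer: $- \frac{112999763}{7351779} \approx -15.37$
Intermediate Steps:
$a{\left(n \right)} = - \frac{\left(-86 + n\right)^{2}}{3}$ ($a{\left(n \right)} = - \frac{\left(n - 86\right) \left(n - 86\right)}{3} = - \frac{\left(-86 + n\right) \left(-86 + n\right)}{3} = - \frac{\left(-86 + n\right)^{2}}{3}$)
$Q = -20458$ ($Q = - \frac{\left(-86 + 203\right)^{2}}{3} - 15895 = - \frac{117^{2}}{3} - 15895 = \left(- \frac{1}{3}\right) 13689 - 15895 = -4563 - 15895 = -20458$)
$\frac{Q}{\frac{1}{11047} - -1331} = - \frac{20458}{\frac{1}{11047} - -1331} = - \frac{20458}{\frac{1}{11047} + 1331} = - \frac{20458}{\frac{14703558}{11047}} = \left(-20458\right) \frac{11047}{14703558} = - \frac{112999763}{7351779}$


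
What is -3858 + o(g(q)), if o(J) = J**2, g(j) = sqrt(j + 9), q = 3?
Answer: -3846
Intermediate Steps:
g(j) = sqrt(9 + j)
-3858 + o(g(q)) = -3858 + (sqrt(9 + 3))**2 = -3858 + (sqrt(12))**2 = -3858 + (2*sqrt(3))**2 = -3858 + 12 = -3846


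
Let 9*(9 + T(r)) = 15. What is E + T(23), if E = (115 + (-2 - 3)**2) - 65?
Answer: 203/3 ≈ 67.667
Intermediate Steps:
T(r) = -22/3 (T(r) = -9 + (1/9)*15 = -9 + 5/3 = -22/3)
E = 75 (E = (115 + (-5)**2) - 65 = (115 + 25) - 65 = 140 - 65 = 75)
E + T(23) = 75 - 22/3 = 203/3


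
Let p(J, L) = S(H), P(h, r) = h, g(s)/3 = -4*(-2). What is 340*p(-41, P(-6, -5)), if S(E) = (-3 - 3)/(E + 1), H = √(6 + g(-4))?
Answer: 2040/29 - 2040*√30/29 ≈ -314.95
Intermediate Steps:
g(s) = 24 (g(s) = 3*(-4*(-2)) = 3*8 = 24)
H = √30 (H = √(6 + 24) = √30 ≈ 5.4772)
S(E) = -6/(1 + E)
p(J, L) = -6/(1 + √30)
340*p(-41, P(-6, -5)) = 340*(6/29 - 6*√30/29) = 2040/29 - 2040*√30/29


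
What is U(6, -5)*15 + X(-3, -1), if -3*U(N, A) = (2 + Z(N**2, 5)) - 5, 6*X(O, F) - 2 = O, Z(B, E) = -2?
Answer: 149/6 ≈ 24.833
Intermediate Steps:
X(O, F) = 1/3 + O/6
U(N, A) = 5/3 (U(N, A) = -((2 - 2) - 5)/3 = -(0 - 5)/3 = -1/3*(-5) = 5/3)
U(6, -5)*15 + X(-3, -1) = (5/3)*15 + (1/3 + (1/6)*(-3)) = 25 + (1/3 - 1/2) = 25 - 1/6 = 149/6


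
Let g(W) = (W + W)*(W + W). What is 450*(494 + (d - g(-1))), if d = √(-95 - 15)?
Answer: 220500 + 450*I*√110 ≈ 2.205e+5 + 4719.6*I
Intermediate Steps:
g(W) = 4*W² (g(W) = (2*W)*(2*W) = 4*W²)
d = I*√110 (d = √(-110) = I*√110 ≈ 10.488*I)
450*(494 + (d - g(-1))) = 450*(494 + (I*√110 - 4*(-1)²)) = 450*(494 + (I*√110 - 4)) = 450*(494 + (-4 + I*√110)) = 450*(490 + I*√110) = 220500 + 450*I*√110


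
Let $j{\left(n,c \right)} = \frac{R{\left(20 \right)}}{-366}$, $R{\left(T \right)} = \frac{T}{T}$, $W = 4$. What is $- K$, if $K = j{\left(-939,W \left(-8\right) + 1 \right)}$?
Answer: $\frac{1}{366} \approx 0.0027322$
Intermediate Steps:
$R{\left(T \right)} = 1$
$j{\left(n,c \right)} = - \frac{1}{366}$ ($j{\left(n,c \right)} = 1 \frac{1}{-366} = 1 \left(- \frac{1}{366}\right) = - \frac{1}{366}$)
$K = - \frac{1}{366} \approx -0.0027322$
$- K = \left(-1\right) \left(- \frac{1}{366}\right) = \frac{1}{366}$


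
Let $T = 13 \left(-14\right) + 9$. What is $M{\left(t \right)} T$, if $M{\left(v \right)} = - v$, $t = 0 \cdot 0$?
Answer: $0$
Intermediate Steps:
$T = -173$ ($T = -182 + 9 = -173$)
$t = 0$
$M{\left(t \right)} T = \left(-1\right) 0 \left(-173\right) = 0 \left(-173\right) = 0$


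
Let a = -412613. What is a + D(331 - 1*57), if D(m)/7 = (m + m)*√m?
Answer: -412613 + 3836*√274 ≈ -3.4912e+5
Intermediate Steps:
D(m) = 14*m^(3/2) (D(m) = 7*((m + m)*√m) = 7*((2*m)*√m) = 7*(2*m^(3/2)) = 14*m^(3/2))
a + D(331 - 1*57) = -412613 + 14*(331 - 1*57)^(3/2) = -412613 + 14*(331 - 57)^(3/2) = -412613 + 14*274^(3/2) = -412613 + 14*(274*√274) = -412613 + 3836*√274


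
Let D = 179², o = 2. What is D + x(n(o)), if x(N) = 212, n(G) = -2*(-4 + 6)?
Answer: 32253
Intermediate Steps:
n(G) = -4 (n(G) = -2*2 = -4)
D = 32041
D + x(n(o)) = 32041 + 212 = 32253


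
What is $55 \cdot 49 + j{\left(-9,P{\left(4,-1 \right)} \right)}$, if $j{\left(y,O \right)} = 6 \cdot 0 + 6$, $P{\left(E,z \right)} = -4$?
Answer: $2701$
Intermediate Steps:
$j{\left(y,O \right)} = 6$ ($j{\left(y,O \right)} = 0 + 6 = 6$)
$55 \cdot 49 + j{\left(-9,P{\left(4,-1 \right)} \right)} = 55 \cdot 49 + 6 = 2695 + 6 = 2701$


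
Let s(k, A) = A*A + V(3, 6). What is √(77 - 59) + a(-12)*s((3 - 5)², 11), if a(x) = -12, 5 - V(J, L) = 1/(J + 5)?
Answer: -3021/2 + 3*√2 ≈ -1506.3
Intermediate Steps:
V(J, L) = 5 - 1/(5 + J) (V(J, L) = 5 - 1/(J + 5) = 5 - 1/(5 + J))
s(k, A) = 39/8 + A² (s(k, A) = A*A + (24 + 5*3)/(5 + 3) = A² + (24 + 15)/8 = A² + (⅛)*39 = A² + 39/8 = 39/8 + A²)
√(77 - 59) + a(-12)*s((3 - 5)², 11) = √(77 - 59) - 12*(39/8 + 11²) = √18 - 12*(39/8 + 121) = 3*√2 - 12*1007/8 = 3*√2 - 3021/2 = -3021/2 + 3*√2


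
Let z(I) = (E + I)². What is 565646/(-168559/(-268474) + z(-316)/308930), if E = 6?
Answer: 4691449417194172/7787328327 ≈ 6.0245e+5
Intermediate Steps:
z(I) = (6 + I)²
565646/(-168559/(-268474) + z(-316)/308930) = 565646/(-168559/(-268474) + (6 - 316)²/308930) = 565646/(-168559*(-1/268474) + (-310)²*(1/308930)) = 565646/(168559/268474 + 96100*(1/308930)) = 565646/(168559/268474 + 9610/30893) = 565646/(7787328327/8293967282) = 565646*(8293967282/7787328327) = 4691449417194172/7787328327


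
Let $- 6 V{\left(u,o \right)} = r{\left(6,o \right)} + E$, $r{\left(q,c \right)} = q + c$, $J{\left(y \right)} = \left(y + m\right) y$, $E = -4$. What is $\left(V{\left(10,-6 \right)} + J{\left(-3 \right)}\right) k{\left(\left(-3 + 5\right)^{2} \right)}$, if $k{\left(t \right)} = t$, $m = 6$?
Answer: $- \frac{100}{3} \approx -33.333$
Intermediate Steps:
$J{\left(y \right)} = y \left(6 + y\right)$ ($J{\left(y \right)} = \left(y + 6\right) y = \left(6 + y\right) y = y \left(6 + y\right)$)
$r{\left(q,c \right)} = c + q$
$V{\left(u,o \right)} = - \frac{1}{3} - \frac{o}{6}$ ($V{\left(u,o \right)} = - \frac{\left(o + 6\right) - 4}{6} = - \frac{\left(6 + o\right) - 4}{6} = - \frac{2 + o}{6} = - \frac{1}{3} - \frac{o}{6}$)
$\left(V{\left(10,-6 \right)} + J{\left(-3 \right)}\right) k{\left(\left(-3 + 5\right)^{2} \right)} = \left(\left(- \frac{1}{3} - -1\right) - 3 \left(6 - 3\right)\right) \left(-3 + 5\right)^{2} = \left(\left(- \frac{1}{3} + 1\right) - 9\right) 2^{2} = \left(\frac{2}{3} - 9\right) 4 = \left(- \frac{25}{3}\right) 4 = - \frac{100}{3}$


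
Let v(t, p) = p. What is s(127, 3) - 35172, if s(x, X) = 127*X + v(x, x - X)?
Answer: -34667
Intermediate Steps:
s(x, X) = x + 126*X (s(x, X) = 127*X + (x - X) = x + 126*X)
s(127, 3) - 35172 = (127 + 126*3) - 35172 = (127 + 378) - 35172 = 505 - 35172 = -34667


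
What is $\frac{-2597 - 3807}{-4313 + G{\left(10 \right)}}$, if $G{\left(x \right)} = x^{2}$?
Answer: $\frac{6404}{4213} \approx 1.5201$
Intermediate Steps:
$\frac{-2597 - 3807}{-4313 + G{\left(10 \right)}} = \frac{-2597 - 3807}{-4313 + 10^{2}} = \frac{-2597 - 3807}{-4313 + 100} = - \frac{6404}{-4213} = \left(-6404\right) \left(- \frac{1}{4213}\right) = \frac{6404}{4213}$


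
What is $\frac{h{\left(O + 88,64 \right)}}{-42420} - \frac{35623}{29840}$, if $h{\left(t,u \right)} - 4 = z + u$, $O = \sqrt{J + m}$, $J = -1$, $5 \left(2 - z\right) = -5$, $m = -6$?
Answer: $- \frac{15132463}{12658128} \approx -1.1955$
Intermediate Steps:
$z = 3$ ($z = 2 - -1 = 2 + 1 = 3$)
$O = i \sqrt{7}$ ($O = \sqrt{-1 - 6} = \sqrt{-7} = i \sqrt{7} \approx 2.6458 i$)
$h{\left(t,u \right)} = 7 + u$ ($h{\left(t,u \right)} = 4 + \left(3 + u\right) = 7 + u$)
$\frac{h{\left(O + 88,64 \right)}}{-42420} - \frac{35623}{29840} = \frac{7 + 64}{-42420} - \frac{35623}{29840} = 71 \left(- \frac{1}{42420}\right) - \frac{35623}{29840} = - \frac{71}{42420} - \frac{35623}{29840} = - \frac{15132463}{12658128}$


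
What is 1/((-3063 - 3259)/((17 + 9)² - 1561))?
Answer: 885/6322 ≈ 0.13999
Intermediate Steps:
1/((-3063 - 3259)/((17 + 9)² - 1561)) = 1/(-6322/(26² - 1561)) = 1/(-6322/(676 - 1561)) = 1/(-6322/(-885)) = 1/(-6322*(-1/885)) = 1/(6322/885) = 885/6322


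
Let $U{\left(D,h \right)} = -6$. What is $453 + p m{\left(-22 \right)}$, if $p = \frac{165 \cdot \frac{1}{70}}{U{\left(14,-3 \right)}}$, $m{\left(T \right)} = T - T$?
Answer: $453$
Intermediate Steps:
$m{\left(T \right)} = 0$
$p = - \frac{11}{28}$ ($p = \frac{165 \cdot \frac{1}{70}}{-6} = 165 \cdot \frac{1}{70} \left(- \frac{1}{6}\right) = \frac{33}{14} \left(- \frac{1}{6}\right) = - \frac{11}{28} \approx -0.39286$)
$453 + p m{\left(-22 \right)} = 453 - 0 = 453 + 0 = 453$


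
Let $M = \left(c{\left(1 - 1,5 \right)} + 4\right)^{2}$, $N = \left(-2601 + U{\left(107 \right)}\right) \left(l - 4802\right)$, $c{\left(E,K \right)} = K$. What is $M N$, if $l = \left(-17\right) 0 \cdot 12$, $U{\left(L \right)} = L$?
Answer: $970071228$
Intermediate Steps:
$l = 0$ ($l = 0 \cdot 12 = 0$)
$N = 11976188$ ($N = \left(-2601 + 107\right) \left(0 - 4802\right) = \left(-2494\right) \left(-4802\right) = 11976188$)
$M = 81$ ($M = \left(5 + 4\right)^{2} = 9^{2} = 81$)
$M N = 81 \cdot 11976188 = 970071228$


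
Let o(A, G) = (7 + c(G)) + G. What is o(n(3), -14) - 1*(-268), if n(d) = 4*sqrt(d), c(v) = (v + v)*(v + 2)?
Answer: 597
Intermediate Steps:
c(v) = 2*v*(2 + v) (c(v) = (2*v)*(2 + v) = 2*v*(2 + v))
o(A, G) = 7 + G + 2*G*(2 + G) (o(A, G) = (7 + 2*G*(2 + G)) + G = 7 + G + 2*G*(2 + G))
o(n(3), -14) - 1*(-268) = (7 - 14 + 2*(-14)*(2 - 14)) - 1*(-268) = (7 - 14 + 2*(-14)*(-12)) + 268 = (7 - 14 + 336) + 268 = 329 + 268 = 597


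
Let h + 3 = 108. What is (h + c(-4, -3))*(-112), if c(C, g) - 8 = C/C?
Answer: -12768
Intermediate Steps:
h = 105 (h = -3 + 108 = 105)
c(C, g) = 9 (c(C, g) = 8 + C/C = 8 + 1 = 9)
(h + c(-4, -3))*(-112) = (105 + 9)*(-112) = 114*(-112) = -12768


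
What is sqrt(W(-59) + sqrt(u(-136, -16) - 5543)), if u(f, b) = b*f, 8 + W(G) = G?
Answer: sqrt(-67 + I*sqrt(3367)) ≈ 3.2889 + 8.8214*I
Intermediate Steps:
W(G) = -8 + G
sqrt(W(-59) + sqrt(u(-136, -16) - 5543)) = sqrt((-8 - 59) + sqrt(-16*(-136) - 5543)) = sqrt(-67 + sqrt(2176 - 5543)) = sqrt(-67 + sqrt(-3367)) = sqrt(-67 + I*sqrt(3367))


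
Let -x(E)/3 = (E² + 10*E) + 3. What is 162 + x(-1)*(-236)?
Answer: -4086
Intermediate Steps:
x(E) = -9 - 30*E - 3*E² (x(E) = -3*((E² + 10*E) + 3) = -3*(3 + E² + 10*E) = -9 - 30*E - 3*E²)
162 + x(-1)*(-236) = 162 + (-9 - 30*(-1) - 3*(-1)²)*(-236) = 162 + (-9 + 30 - 3*1)*(-236) = 162 + (-9 + 30 - 3)*(-236) = 162 + 18*(-236) = 162 - 4248 = -4086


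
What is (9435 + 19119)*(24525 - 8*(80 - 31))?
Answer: 689093682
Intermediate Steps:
(9435 + 19119)*(24525 - 8*(80 - 31)) = 28554*(24525 - 8*49) = 28554*(24525 - 392) = 28554*24133 = 689093682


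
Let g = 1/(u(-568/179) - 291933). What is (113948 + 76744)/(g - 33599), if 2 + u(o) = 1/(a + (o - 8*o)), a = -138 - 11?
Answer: -1263423172542768/222608998692091 ≈ -5.6755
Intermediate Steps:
a = -149
u(o) = -2 + 1/(-149 - 7*o) (u(o) = -2 + 1/(-149 + (o - 8*o)) = -2 + 1/(-149 - 7*o))
g = -22695/6625465004 (g = 1/((-299 - (-7952)/179)/(149 + 7*(-568/179)) - 291933) = 1/((-299 - (-7952)/179)/(149 + 7*(-568*1/179)) - 291933) = 1/((-299 - 14*(-568/179))/(149 + 7*(-568/179)) - 291933) = 1/((-299 + 7952/179)/(149 - 3976/179) - 291933) = 1/(-45569/179/(22695/179) - 291933) = 1/((179/22695)*(-45569/179) - 291933) = 1/(-45569/22695 - 291933) = 1/(-6625465004/22695) = -22695/6625465004 ≈ -3.4254e-6)
(113948 + 76744)/(g - 33599) = (113948 + 76744)/(-22695/6625465004 - 33599) = 190692/(-222608998692091/6625465004) = 190692*(-6625465004/222608998692091) = -1263423172542768/222608998692091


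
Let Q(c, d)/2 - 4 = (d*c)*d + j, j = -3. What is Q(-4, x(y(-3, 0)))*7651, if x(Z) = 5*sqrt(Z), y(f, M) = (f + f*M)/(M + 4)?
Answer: 1162952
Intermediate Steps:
y(f, M) = (f + M*f)/(4 + M)
Q(c, d) = 2 + 2*c*d**2 (Q(c, d) = 8 + 2*((d*c)*d - 3) = 8 + 2*((c*d)*d - 3) = 8 + 2*(c*d**2 - 3) = 8 + 2*(-3 + c*d**2) = 8 + (-6 + 2*c*d**2) = 2 + 2*c*d**2)
Q(-4, x(y(-3, 0)))*7651 = (2 + 2*(-4)*(5*sqrt(-3*(1 + 0)/(4 + 0)))**2)*7651 = (2 + 2*(-4)*(5*sqrt(-3*1/4))**2)*7651 = (2 + 2*(-4)*(5*sqrt(-3*1/4*1))**2)*7651 = (2 + 2*(-4)*(5*sqrt(-3/4))**2)*7651 = (2 + 2*(-4)*(5*(I*sqrt(3)/2))**2)*7651 = (2 + 2*(-4)*(5*I*sqrt(3)/2)**2)*7651 = (2 + 2*(-4)*(-75/4))*7651 = (2 + 150)*7651 = 152*7651 = 1162952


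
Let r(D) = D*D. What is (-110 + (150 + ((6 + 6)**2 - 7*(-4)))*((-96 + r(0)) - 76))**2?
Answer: 3079584036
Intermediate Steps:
r(D) = D**2
(-110 + (150 + ((6 + 6)**2 - 7*(-4)))*((-96 + r(0)) - 76))**2 = (-110 + (150 + ((6 + 6)**2 - 7*(-4)))*((-96 + 0**2) - 76))**2 = (-110 + (150 + (12**2 + 28))*((-96 + 0) - 76))**2 = (-110 + (150 + (144 + 28))*(-96 - 76))**2 = (-110 + (150 + 172)*(-172))**2 = (-110 + 322*(-172))**2 = (-110 - 55384)**2 = (-55494)**2 = 3079584036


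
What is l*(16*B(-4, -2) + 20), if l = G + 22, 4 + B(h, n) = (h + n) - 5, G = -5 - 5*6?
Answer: 2860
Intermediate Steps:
G = -35 (G = -5 - 30 = -35)
B(h, n) = -9 + h + n (B(h, n) = -4 + ((h + n) - 5) = -4 + (-5 + h + n) = -9 + h + n)
l = -13 (l = -35 + 22 = -13)
l*(16*B(-4, -2) + 20) = -13*(16*(-9 - 4 - 2) + 20) = -13*(16*(-15) + 20) = -13*(-240 + 20) = -13*(-220) = 2860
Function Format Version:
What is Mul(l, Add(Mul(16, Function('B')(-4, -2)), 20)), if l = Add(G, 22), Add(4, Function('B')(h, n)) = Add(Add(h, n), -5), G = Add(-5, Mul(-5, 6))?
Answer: 2860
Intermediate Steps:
G = -35 (G = Add(-5, -30) = -35)
Function('B')(h, n) = Add(-9, h, n) (Function('B')(h, n) = Add(-4, Add(Add(h, n), -5)) = Add(-4, Add(-5, h, n)) = Add(-9, h, n))
l = -13 (l = Add(-35, 22) = -13)
Mul(l, Add(Mul(16, Function('B')(-4, -2)), 20)) = Mul(-13, Add(Mul(16, Add(-9, -4, -2)), 20)) = Mul(-13, Add(Mul(16, -15), 20)) = Mul(-13, Add(-240, 20)) = Mul(-13, -220) = 2860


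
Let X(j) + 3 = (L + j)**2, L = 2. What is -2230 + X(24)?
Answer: -1557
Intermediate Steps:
X(j) = -3 + (2 + j)**2
-2230 + X(24) = -2230 + (-3 + (2 + 24)**2) = -2230 + (-3 + 26**2) = -2230 + (-3 + 676) = -2230 + 673 = -1557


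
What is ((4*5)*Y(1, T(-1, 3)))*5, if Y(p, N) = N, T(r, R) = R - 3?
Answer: 0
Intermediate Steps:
T(r, R) = -3 + R
((4*5)*Y(1, T(-1, 3)))*5 = ((4*5)*(-3 + 3))*5 = (20*0)*5 = 0*5 = 0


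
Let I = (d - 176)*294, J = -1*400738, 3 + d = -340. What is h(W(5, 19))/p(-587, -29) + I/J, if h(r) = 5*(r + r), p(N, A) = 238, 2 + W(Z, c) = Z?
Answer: 12084402/23843911 ≈ 0.50681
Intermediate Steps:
d = -343 (d = -3 - 340 = -343)
W(Z, c) = -2 + Z
J = -400738
h(r) = 10*r (h(r) = 5*(2*r) = 10*r)
I = -152586 (I = (-343 - 176)*294 = -519*294 = -152586)
h(W(5, 19))/p(-587, -29) + I/J = (10*(-2 + 5))/238 - 152586/(-400738) = (10*3)*(1/238) - 152586*(-1/400738) = 30*(1/238) + 76293/200369 = 15/119 + 76293/200369 = 12084402/23843911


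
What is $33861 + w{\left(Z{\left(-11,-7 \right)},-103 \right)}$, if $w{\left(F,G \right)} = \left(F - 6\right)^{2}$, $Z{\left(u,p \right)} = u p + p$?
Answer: $37957$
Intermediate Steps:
$Z{\left(u,p \right)} = p + p u$ ($Z{\left(u,p \right)} = p u + p = p + p u$)
$w{\left(F,G \right)} = \left(-6 + F\right)^{2}$
$33861 + w{\left(Z{\left(-11,-7 \right)},-103 \right)} = 33861 + \left(-6 - 7 \left(1 - 11\right)\right)^{2} = 33861 + \left(-6 - -70\right)^{2} = 33861 + \left(-6 + 70\right)^{2} = 33861 + 64^{2} = 33861 + 4096 = 37957$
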